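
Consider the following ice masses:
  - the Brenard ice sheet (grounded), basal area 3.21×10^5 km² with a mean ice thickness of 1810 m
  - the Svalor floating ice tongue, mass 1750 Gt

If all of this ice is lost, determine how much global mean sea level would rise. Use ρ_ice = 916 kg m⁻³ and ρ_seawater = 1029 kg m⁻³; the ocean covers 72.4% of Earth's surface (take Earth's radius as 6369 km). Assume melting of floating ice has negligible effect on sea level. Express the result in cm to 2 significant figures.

≈ 140 cm

Brenard: ice volume = 3.21×10^5 km² × 1810 m = 5.810×10^5 km³; 5.810×10^5 × (916/1029) = 5.172×10^5 km³ of water.
The Svalor floating ice tongue is floating and already displaces its own weight of water, so its melt adds essentially nothing to sea level.
Total added water ≈ 5.172×10^14 m³ over 3.69×10^14 m² → Δh = 1.40 m = 140 cm.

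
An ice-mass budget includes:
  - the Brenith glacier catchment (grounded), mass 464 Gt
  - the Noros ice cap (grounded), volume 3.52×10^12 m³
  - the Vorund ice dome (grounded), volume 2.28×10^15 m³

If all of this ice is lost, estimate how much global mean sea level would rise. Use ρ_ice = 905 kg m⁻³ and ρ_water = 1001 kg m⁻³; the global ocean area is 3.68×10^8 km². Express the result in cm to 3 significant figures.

≈ 561 cm

Brenith: 464 Gt = 4.640×10^14 kg; dividing by ρ_w = 1001 kg m⁻³ gives 4.635×10^11 m³ of water.
Noros: 3.52×10^12 m³ × (905/1001) = 3.182×10^12 m³ of water.
Vorund: 2.28×10^15 m³ × (905/1001) = 2.061×10^15 m³ of water.
Total added water ≈ 2.065×10^15 m³ over 3.68×10^14 m² → Δh = 5.61 m = 561 cm.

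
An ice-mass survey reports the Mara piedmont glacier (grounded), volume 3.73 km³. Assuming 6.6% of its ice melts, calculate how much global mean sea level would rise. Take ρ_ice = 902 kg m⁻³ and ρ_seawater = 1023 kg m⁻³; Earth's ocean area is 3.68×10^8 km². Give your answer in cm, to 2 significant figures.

Mara: 0.066 × 3.73 km³ × (902/1023) = 0.2171 km³ of water.
Spread over 3.68×10^14 m² of ocean, Δh = 2.171×10^8 / 3.68×10^14 = 5.90×10^-7 m = 5.9×10^-5 cm.

≈ 5.9×10^-5 cm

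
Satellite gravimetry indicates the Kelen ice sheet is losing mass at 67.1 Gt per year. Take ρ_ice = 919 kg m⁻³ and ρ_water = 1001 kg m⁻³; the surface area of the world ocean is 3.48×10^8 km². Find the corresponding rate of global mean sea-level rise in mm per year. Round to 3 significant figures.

ρ_w = 1001 kg m⁻³. Annual water volume added = 67.1 Gt / ρ_w = 6.710×10^13 kg / 1001 kg m⁻³ = 6.703×10^10 m³.
Δh per year = 6.703×10^10 / 3.48×10^14 = 1.93×10^-4 m = 0.193 mm.

≈ 0.193 mm/yr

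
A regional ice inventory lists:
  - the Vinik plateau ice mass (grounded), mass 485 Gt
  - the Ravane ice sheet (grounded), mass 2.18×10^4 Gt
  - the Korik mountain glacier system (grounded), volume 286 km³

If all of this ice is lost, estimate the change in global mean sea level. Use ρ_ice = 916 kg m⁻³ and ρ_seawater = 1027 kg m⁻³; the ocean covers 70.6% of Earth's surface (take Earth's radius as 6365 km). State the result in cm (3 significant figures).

≈ 6.11 cm

Vinik: 485 Gt = 4.850×10^14 kg; dividing by ρ_w = 1027 kg m⁻³ gives 4.722×10^11 m³ of water.
Ravane: 2.18×10^4 Gt = 2.180×10^16 kg; dividing by ρ_w = 1027 kg m⁻³ gives 2.123×10^13 m³ of water.
Korik: 286 km³ × (916/1027) = 255.1 km³ of water.
Total added water ≈ 2.195×10^13 m³ over 3.59×10^14 m² → Δh = 0.0611 m = 6.11 cm.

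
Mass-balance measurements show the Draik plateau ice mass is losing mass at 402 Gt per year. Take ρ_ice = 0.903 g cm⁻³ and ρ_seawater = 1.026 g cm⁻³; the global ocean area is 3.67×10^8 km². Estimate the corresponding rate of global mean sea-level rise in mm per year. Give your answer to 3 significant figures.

≈ 1.07 mm/yr

ρ_w = 1.026 g cm⁻³ = 1026 kg m⁻³. Annual water volume added = 402 Gt / ρ_w = 4.020×10^14 kg / 1026 kg m⁻³ = 3.918×10^11 m³.
Δh per year = 3.918×10^11 / 3.67×10^14 = 1.07×10^-3 m = 1.07 mm.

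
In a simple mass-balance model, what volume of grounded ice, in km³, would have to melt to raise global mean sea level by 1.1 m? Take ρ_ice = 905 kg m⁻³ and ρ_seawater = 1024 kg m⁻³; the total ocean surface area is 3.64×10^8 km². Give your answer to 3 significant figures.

≈ 4.53×10^5 km³

Required water volume = Δh × A = 1.1 m × 3.64×10^14 m² = 4.004×10^14 m³ = 4.004×10^5 km³.
Ice volume = water volume × ρ_w/ρ_ice = 4.004×10^5 × 1024/905 = 4.53×10^5 km³.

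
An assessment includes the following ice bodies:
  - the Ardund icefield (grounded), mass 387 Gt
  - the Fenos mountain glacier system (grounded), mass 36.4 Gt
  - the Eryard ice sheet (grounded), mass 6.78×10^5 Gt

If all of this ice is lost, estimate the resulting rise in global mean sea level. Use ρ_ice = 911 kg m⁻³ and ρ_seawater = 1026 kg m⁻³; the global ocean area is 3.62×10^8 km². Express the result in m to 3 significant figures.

≈ 1.83 m

Ardund: 387 Gt = 3.870×10^14 kg; dividing by ρ_w = 1026 kg m⁻³ gives 3.772×10^11 m³ of water.
Fenos: 36.4 Gt = 3.640×10^13 kg; dividing by ρ_w = 1026 kg m⁻³ gives 3.548×10^10 m³ of water.
Eryard: 6.78×10^5 Gt = 6.780×10^17 kg; dividing by ρ_w = 1026 kg m⁻³ gives 6.608×10^14 m³ of water.
Total added water ≈ 6.612×10^14 m³ over 3.62×10^14 m² → Δh = 1.83 m.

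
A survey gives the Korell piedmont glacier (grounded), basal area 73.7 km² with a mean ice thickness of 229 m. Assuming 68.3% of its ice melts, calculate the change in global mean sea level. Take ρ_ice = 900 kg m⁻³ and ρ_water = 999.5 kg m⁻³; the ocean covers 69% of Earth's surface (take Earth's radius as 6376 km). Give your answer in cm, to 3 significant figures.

Korell: ice volume = 73.7 km² × 229 m = 16.88 km³; 0.683 × 16.88 × (900/999.5) = 10.38 km³ of water.
Spread over 3.52×10^14 m² of ocean, Δh = 1.038×10^10 / 3.52×10^14 = 2.94×10^-5 m = 2.94×10^-3 cm.

≈ 2.94×10^-3 cm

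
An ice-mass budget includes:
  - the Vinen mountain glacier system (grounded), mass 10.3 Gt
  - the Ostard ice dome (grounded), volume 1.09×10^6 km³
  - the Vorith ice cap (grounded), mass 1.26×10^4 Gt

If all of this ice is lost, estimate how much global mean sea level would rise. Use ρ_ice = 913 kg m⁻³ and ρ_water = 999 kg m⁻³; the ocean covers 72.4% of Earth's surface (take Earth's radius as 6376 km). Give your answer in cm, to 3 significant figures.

≈ 273 cm

Vinen: 10.3 Gt = 1.030×10^13 kg; dividing by ρ_w = 999 kg m⁻³ gives 1.031×10^10 m³ of water.
Ostard: 1.09×10^6 km³ × (913/999) = 9.962×10^5 km³ of water.
Vorith: 1.26×10^4 Gt = 1.260×10^16 kg; dividing by ρ_w = 999 kg m⁻³ gives 1.261×10^13 m³ of water.
Total added water ≈ 1.009×10^15 m³ over 3.70×10^14 m² → Δh = 2.73 m = 273 cm.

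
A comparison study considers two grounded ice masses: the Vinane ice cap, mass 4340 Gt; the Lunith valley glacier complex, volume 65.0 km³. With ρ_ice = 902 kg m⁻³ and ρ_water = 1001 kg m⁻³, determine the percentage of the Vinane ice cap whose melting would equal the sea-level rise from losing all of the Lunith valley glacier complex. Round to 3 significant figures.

≈ 1.35 %

Equal sea-level rise means equal mass of meltwater, i.e. equal mass of ice lost.
Ice mass of Lunith: 5.863×10^13 kg; ice mass of Vinane: 4.340×10^15 kg.
Fraction required = 5.863×10^13 / 4.340×10^15 = 0.0135 → 1.35 %.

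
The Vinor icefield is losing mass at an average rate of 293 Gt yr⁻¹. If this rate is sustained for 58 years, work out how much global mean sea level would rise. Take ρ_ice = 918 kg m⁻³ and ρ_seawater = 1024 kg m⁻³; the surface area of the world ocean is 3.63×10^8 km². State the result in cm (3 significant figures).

≈ 4.57 cm

Total mass lost = 293 Gt/yr × 58 yr = 1.699×10^4 Gt = 1.699×10^16 kg.
ρ_w = 1024 kg m⁻³, so water volume = 1.699×10^16 / 1024 = 1.660×10^13 m³.
Δh = 1.660×10^13 / 3.63×10^14 = 0.0457 m = 4.57 cm.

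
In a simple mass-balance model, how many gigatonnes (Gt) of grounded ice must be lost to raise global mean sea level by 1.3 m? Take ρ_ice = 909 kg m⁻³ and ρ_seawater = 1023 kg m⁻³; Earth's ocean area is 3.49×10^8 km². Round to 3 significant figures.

Required water volume = Δh × A = 1.3 m × 3.49×10^14 m² = 4.537×10^14 m³.
ρ_w = 1023 kg m⁻³, so the mass of water = 4.537×10^14 m³ × 1023 kg m⁻³ = 4.641×10^17 kg = 4.64×10^5 Gt (and the same mass of ice, by conservation).

≈ 4.64×10^5 Gt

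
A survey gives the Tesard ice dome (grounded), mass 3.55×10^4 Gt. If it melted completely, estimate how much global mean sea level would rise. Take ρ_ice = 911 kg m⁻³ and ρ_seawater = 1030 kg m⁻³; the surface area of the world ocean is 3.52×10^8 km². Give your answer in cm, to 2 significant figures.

≈ 9.8 cm

Tesard: 3.55×10^4 Gt = 3.550×10^16 kg; dividing by ρ_w = 1030 kg m⁻³ gives 3.447×10^13 m³ of water.
Spread over 3.52×10^14 m² of ocean, Δh = 3.447×10^13 / 3.52×10^14 = 0.0979 m = 9.8 cm.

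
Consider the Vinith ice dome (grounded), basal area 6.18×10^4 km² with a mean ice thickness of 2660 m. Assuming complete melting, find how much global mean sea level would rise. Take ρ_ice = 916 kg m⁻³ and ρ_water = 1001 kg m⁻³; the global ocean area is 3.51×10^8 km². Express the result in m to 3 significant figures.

≈ 0.429 m

Vinith: ice volume = 6.18×10^4 km² × 2660 m = 1.644×10^5 km³; 1.644×10^5 × (916/1001) = 1.504×10^5 km³ of water.
Spread over 3.51×10^14 m² of ocean, Δh = 1.504×10^14 / 3.51×10^14 = 0.429 m.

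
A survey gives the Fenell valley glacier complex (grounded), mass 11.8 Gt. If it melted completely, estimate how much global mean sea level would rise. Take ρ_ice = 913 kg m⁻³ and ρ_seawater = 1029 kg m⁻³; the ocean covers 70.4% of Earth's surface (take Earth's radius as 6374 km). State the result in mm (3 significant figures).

≈ 0.0319 mm

Fenell: 11.8 Gt = 1.180×10^13 kg; dividing by ρ_w = 1029 kg m⁻³ gives 1.147×10^10 m³ of water.
Spread over 3.59×10^14 m² of ocean, Δh = 1.147×10^10 / 3.59×10^14 = 3.19×10^-5 m = 0.0319 mm.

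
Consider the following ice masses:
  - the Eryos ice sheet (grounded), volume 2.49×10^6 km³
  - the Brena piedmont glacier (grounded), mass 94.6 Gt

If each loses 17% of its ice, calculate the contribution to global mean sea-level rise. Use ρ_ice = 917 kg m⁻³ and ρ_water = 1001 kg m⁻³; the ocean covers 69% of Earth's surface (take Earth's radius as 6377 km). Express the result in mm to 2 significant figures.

≈ 1100 mm

Eryos: 0.17 × 2.49×10^6 km³ × (917/1001) = 3.878×10^5 km³ of water.
Brena: 0.17 × 94.6 Gt = 1.608×10^13 kg; dividing by ρ_w = 1001 kg m⁻³ gives 1.607×10^10 m³ of water.
Total added water ≈ 3.878×10^14 m³ over 3.53×10^14 m² → Δh = 1.10 m = 1100 mm.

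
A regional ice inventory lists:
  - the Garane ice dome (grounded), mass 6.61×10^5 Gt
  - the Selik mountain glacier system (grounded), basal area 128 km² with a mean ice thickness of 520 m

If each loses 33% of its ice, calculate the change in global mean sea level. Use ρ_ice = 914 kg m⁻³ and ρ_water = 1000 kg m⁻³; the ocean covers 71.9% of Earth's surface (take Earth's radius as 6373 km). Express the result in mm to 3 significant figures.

≈ 594 mm

Garane: 0.33 × 6.61×10^5 Gt = 2.181×10^17 kg; dividing by ρ_w = 1000 kg m⁻³ gives 2.181×10^14 m³ of water.
Selik: ice volume = 128 km² × 520 m = 66.56 km³; 0.33 × 66.56 × (914/1000) = 20.08 km³ of water.
Total added water ≈ 2.182×10^14 m³ over 3.67×10^14 m² → Δh = 0.594 m = 594 mm.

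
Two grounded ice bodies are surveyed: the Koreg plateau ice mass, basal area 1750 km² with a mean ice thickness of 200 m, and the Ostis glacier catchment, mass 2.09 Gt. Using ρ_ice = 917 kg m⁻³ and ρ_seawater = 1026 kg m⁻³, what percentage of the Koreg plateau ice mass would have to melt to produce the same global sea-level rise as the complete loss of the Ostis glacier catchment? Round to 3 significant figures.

Equal sea-level rise means equal mass of meltwater, i.e. equal mass of ice lost.
Ice mass of Ostis: 2.090×10^12 kg; ice mass of Koreg: 3.210×10^14 kg.
Fraction required = 2.090×10^12 / 3.210×10^14 = 6.51×10^-3 → 0.651 %.

≈ 0.651 %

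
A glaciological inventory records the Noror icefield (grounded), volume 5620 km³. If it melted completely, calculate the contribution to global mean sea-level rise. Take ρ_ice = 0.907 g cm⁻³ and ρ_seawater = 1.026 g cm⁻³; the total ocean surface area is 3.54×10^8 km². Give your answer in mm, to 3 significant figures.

≈ 14.0 mm

Noror: 5620 km³ × (907/1026) = 4968 km³ of water.
Spread over 3.54×10^14 m² of ocean, Δh = 4.968×10^12 / 3.54×10^14 = 0.0140 m = 14.0 mm.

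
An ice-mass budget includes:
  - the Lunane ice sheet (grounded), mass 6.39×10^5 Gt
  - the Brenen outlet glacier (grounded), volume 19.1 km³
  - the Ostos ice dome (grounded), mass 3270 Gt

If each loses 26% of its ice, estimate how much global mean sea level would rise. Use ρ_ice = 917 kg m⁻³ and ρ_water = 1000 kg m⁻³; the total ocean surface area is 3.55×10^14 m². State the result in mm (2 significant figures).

Lunane: 0.26 × 6.39×10^5 Gt = 1.661×10^17 kg; dividing by ρ_w = 1000 kg m⁻³ gives 1.661×10^14 m³ of water.
Brenen: 0.26 × 19.1 km³ × (917/1000) = 4.554 km³ of water.
Ostos: 0.26 × 3270 Gt = 8.502×10^14 kg; dividing by ρ_w = 1000 kg m⁻³ gives 8.502×10^11 m³ of water.
Total added water ≈ 1.670×10^14 m³ over 3.55×10^14 m² → Δh = 0.470 m = 470 mm.

≈ 470 mm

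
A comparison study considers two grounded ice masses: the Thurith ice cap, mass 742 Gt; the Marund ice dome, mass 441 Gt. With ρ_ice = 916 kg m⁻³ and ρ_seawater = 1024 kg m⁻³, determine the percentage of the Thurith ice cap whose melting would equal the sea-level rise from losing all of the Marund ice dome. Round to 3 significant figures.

≈ 59.4 %

Equal sea-level rise means equal mass of meltwater, i.e. equal mass of ice lost.
Ice mass of Marund: 4.410×10^14 kg; ice mass of Thurith: 7.420×10^14 kg.
Fraction required = 4.410×10^14 / 7.420×10^14 = 0.594 → 59.4 %.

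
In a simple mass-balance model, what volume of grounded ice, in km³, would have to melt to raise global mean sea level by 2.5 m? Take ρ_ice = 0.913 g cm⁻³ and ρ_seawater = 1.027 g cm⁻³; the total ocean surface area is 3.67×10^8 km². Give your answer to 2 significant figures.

Required water volume = Δh × A = 2.5 m × 3.67×10^14 m² = 9.175×10^14 m³ = 9.175×10^5 km³.
Ice volume = water volume × ρ_w/ρ_ice = 9.175×10^5 × 1027/913 = 1.0×10^6 km³.

≈ 1.0×10^6 km³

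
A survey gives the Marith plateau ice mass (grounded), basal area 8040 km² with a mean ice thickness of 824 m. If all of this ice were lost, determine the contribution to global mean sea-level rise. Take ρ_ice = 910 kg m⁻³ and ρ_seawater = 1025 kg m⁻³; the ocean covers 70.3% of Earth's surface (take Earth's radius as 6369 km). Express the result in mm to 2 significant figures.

≈ 16 mm

Marith: ice volume = 8040 km² × 824 m = 6625 km³; 6625 × (910/1025) = 5882 km³ of water.
Spread over 3.58×10^14 m² of ocean, Δh = 5.882×10^12 / 3.58×10^14 = 0.0164 m = 16 mm.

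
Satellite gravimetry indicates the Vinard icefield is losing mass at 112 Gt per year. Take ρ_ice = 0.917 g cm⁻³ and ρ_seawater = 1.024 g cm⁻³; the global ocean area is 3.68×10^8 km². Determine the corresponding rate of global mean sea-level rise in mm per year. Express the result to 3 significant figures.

≈ 0.297 mm/yr

ρ_w = 1.024 g cm⁻³ = 1024 kg m⁻³. Annual water volume added = 112 Gt / ρ_w = 1.120×10^14 kg / 1024 kg m⁻³ = 1.094×10^11 m³.
Δh per year = 1.094×10^11 / 3.68×10^14 = 2.97×10^-4 m = 0.297 mm.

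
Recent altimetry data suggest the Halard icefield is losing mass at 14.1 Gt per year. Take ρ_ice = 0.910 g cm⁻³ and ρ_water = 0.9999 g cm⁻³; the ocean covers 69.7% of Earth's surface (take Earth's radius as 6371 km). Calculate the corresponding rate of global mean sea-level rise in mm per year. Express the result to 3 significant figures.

ρ_w = 0.9999 g cm⁻³ = 999.9 kg m⁻³. Annual water volume added = 14.1 Gt / ρ_w = 1.410×10^13 kg / 999.9 kg m⁻³ = 1.410×10^10 m³.
Δh per year = 1.410×10^10 / 3.56×10^14 = 3.97×10^-5 m = 0.0397 mm.

≈ 0.0397 mm/yr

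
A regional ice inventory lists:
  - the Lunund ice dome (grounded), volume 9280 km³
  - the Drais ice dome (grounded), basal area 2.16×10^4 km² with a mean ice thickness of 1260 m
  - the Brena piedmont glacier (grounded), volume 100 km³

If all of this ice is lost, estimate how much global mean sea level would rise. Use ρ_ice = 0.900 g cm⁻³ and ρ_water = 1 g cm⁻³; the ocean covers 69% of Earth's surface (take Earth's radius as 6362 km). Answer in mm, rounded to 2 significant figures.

≈ 94 mm

Lunund: 9280 km³ × (900/1000) = 8352 km³ of water.
Drais: ice volume = 2.16×10^4 km² × 1260 m = 2.722×10^4 km³; 2.722×10^4 × (900/1000) = 2.449×10^4 km³ of water.
Brena: 100 km³ × (900/1000) = 90.00 km³ of water.
Total added water ≈ 3.294×10^13 m³ over 3.51×10^14 m² → Δh = 0.0938 m = 94 mm.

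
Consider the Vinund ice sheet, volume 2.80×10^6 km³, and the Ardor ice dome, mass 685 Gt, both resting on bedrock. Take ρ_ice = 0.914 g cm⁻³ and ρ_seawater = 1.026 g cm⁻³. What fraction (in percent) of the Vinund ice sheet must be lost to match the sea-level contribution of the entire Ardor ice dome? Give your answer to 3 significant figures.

Equal sea-level rise means equal mass of meltwater, i.e. equal mass of ice lost.
Ice mass of Ardor: 6.850×10^14 kg; ice mass of Vinund: 2.559×10^18 kg.
Fraction required = 6.850×10^14 / 2.559×10^18 = 2.68×10^-4 → 0.0268 %.

≈ 0.0268 %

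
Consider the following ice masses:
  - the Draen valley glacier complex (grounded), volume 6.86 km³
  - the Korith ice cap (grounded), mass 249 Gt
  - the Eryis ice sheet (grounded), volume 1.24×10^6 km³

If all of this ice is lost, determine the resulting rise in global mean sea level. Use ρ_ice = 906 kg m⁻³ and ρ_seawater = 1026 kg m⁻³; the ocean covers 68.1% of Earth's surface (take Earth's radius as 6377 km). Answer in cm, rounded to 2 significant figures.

≈ 310 cm

Draen: 6.86 km³ × (906/1026) = 6.058 km³ of water.
Korith: 249 Gt = 2.490×10^14 kg; dividing by ρ_w = 1026 kg m⁻³ gives 2.427×10^11 m³ of water.
Eryis: 1.24×10^6 km³ × (906/1026) = 1.095×10^6 km³ of water.
Total added water ≈ 1.095×10^15 m³ over 3.48×10^14 m² → Δh = 3.15 m = 310 cm.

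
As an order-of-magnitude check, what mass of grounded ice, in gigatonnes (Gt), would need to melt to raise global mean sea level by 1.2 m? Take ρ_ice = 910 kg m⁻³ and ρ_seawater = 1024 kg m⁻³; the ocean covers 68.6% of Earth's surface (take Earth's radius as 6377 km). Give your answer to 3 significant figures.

Required water volume = Δh × A = 1.2 m × 3.51×10^14 m² = 4.207×10^14 m³.
ρ_w = 1024 kg m⁻³, so the mass of water = 4.207×10^14 m³ × 1024 kg m⁻³ = 4.308×10^17 kg = 4.31×10^5 Gt (and the same mass of ice, by conservation).

≈ 4.31×10^5 Gt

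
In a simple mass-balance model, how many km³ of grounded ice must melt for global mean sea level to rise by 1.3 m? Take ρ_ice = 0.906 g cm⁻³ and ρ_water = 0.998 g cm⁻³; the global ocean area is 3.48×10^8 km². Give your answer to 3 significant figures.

Required water volume = Δh × A = 1.3 m × 3.48×10^14 m² = 4.524×10^14 m³ = 4.524×10^5 km³.
Ice volume = water volume × ρ_w/ρ_ice = 4.524×10^5 × 998/906 = 4.98×10^5 km³.

≈ 4.98×10^5 km³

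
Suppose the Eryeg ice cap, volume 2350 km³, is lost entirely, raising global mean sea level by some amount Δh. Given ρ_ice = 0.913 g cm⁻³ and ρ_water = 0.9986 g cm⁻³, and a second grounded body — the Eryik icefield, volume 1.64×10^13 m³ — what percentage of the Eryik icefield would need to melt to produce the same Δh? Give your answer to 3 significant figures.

Equal sea-level rise means equal mass of meltwater, i.e. equal mass of ice lost.
Ice mass of Eryeg: 2.146×10^15 kg; ice mass of Eryik: 1.497×10^16 kg.
Fraction required = 2.146×10^15 / 1.497×10^16 = 0.143 → 14.3 %.

≈ 14.3 %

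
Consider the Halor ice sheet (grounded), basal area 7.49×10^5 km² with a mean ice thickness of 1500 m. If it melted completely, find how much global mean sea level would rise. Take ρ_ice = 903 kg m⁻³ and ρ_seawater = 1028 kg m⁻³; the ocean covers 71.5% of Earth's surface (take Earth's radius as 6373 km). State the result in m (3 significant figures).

Halor: ice volume = 7.49×10^5 km² × 1500 m = 1.124×10^6 km³; 1.124×10^6 × (903/1028) = 9.869×10^5 km³ of water.
Spread over 3.65×10^14 m² of ocean, Δh = 9.869×10^14 / 3.65×10^14 = 2.70 m.

≈ 2.70 m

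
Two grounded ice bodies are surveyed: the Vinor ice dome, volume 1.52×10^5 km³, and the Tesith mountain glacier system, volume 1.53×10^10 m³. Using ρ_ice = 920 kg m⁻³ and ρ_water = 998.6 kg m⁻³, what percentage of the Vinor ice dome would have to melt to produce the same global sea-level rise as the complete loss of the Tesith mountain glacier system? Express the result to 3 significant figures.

Equal sea-level rise means equal mass of meltwater, i.e. equal mass of ice lost.
Ice mass of Tesith: 1.408×10^13 kg; ice mass of Vinor: 1.398×10^17 kg.
Fraction required = 1.408×10^13 / 1.398×10^17 = 1.01×10^-4 → 0.0101 %.

≈ 0.0101 %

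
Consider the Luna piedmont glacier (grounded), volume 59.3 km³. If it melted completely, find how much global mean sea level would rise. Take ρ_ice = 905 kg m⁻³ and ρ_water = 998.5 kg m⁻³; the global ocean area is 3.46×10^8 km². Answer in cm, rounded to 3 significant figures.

Luna: 59.3 km³ × (905/998.5) = 53.75 km³ of water.
Spread over 3.46×10^14 m² of ocean, Δh = 5.375×10^10 / 3.46×10^14 = 1.55×10^-4 m = 0.0155 cm.

≈ 0.0155 cm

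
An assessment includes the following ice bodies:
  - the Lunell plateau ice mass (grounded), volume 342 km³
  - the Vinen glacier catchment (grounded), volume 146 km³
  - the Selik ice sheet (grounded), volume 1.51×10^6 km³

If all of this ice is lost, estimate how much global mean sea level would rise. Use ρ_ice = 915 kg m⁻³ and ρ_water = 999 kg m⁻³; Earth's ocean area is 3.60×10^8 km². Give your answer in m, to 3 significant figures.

≈ 3.84 m

Lunell: 342 km³ × (915/999) = 313.2 km³ of water.
Vinen: 146 km³ × (915/999) = 133.7 km³ of water.
Selik: 1.51×10^6 km³ × (915/999) = 1.383×10^6 km³ of water.
Total added water ≈ 1.383×10^15 m³ over 3.60×10^14 m² → Δh = 3.84 m.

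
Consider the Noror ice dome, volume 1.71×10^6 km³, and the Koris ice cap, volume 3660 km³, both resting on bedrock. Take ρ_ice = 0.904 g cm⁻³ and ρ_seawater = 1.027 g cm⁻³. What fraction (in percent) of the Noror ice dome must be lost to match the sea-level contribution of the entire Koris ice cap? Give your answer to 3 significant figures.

Equal sea-level rise means equal mass of meltwater, i.e. equal mass of ice lost.
Ice mass of Koris: 3.309×10^15 kg; ice mass of Noror: 1.546×10^18 kg.
Fraction required = 3.309×10^15 / 1.546×10^18 = 2.14×10^-3 → 0.214 %.

≈ 0.214 %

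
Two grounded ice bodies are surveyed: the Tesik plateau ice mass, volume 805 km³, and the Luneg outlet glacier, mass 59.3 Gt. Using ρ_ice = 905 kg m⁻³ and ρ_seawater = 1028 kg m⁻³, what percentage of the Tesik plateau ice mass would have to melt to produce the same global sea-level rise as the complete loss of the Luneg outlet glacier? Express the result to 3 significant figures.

≈ 8.14 %

Equal sea-level rise means equal mass of meltwater, i.e. equal mass of ice lost.
Ice mass of Luneg: 5.930×10^13 kg; ice mass of Tesik: 7.285×10^14 kg.
Fraction required = 5.930×10^13 / 7.285×10^14 = 0.0814 → 8.14 %.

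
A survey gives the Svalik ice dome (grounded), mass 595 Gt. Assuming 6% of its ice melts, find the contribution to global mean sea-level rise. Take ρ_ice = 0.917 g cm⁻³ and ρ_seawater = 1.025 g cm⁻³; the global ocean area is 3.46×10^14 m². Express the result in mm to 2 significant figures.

Svalik: 0.06 × 595 Gt = 3.570×10^13 kg; dividing by ρ_w = 1.025 g cm⁻³ = 1025 kg m⁻³ gives 3.483×10^10 m³ of water.
Spread over 3.46×10^14 m² of ocean, Δh = 3.483×10^10 / 3.46×10^14 = 1.01×10^-4 m = 0.10 mm.

≈ 0.10 mm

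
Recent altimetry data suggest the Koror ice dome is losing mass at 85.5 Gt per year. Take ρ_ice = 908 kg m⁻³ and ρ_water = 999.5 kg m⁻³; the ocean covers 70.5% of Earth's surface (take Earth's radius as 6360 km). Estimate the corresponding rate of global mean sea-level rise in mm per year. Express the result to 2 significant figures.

≈ 0.24 mm/yr

ρ_w = 999.5 kg m⁻³. Annual water volume added = 85.5 Gt / ρ_w = 8.550×10^13 kg / 999.5 kg m⁻³ = 8.554×10^10 m³.
Δh per year = 8.554×10^10 / 3.58×10^14 = 2.39×10^-4 m = 0.24 mm.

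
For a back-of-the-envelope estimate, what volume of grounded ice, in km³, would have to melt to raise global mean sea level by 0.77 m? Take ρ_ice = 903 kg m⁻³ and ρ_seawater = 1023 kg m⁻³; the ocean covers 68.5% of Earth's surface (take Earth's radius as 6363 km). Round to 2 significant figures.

Required water volume = Δh × A = 0.77 m × 3.49×10^14 m² = 2.684×10^14 m³ = 2.684×10^5 km³.
Ice volume = water volume × ρ_w/ρ_ice = 2.684×10^5 × 1023/903 = 3.0×10^5 km³.

≈ 3.0×10^5 km³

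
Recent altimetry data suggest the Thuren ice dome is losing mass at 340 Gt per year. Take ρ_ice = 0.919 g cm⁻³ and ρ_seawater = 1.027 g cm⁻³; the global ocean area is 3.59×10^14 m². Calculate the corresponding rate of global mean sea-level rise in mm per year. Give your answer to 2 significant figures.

ρ_w = 1.027 g cm⁻³ = 1027 kg m⁻³. Annual water volume added = 340 Gt / ρ_w = 3.400×10^14 kg / 1027 kg m⁻³ = 3.311×10^11 m³.
Δh per year = 3.311×10^11 / 3.59×10^14 = 9.22×10^-4 m = 0.92 mm.

≈ 0.92 mm/yr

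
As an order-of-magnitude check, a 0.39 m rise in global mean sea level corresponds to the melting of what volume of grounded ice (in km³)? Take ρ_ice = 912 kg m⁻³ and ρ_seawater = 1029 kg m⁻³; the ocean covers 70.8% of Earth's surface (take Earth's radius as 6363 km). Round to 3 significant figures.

≈ 1.59×10^5 km³

Required water volume = Δh × A = 0.39 m × 3.60×10^14 m² = 1.405×10^14 m³ = 1.405×10^5 km³.
Ice volume = water volume × ρ_w/ρ_ice = 1.405×10^5 × 1029/912 = 1.59×10^5 km³.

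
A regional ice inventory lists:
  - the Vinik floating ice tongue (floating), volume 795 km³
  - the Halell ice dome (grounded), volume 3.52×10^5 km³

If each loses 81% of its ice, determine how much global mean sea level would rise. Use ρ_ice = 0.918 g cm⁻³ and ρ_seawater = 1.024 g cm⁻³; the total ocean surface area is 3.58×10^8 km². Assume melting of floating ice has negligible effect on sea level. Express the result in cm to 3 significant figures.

The Vinik floating ice tongue is floating and already displaces its own weight of water, so its melt adds essentially nothing to sea level.
Halell: 0.81 × 3.52×10^5 km³ × (918/1024) = 2.556×10^5 km³ of water.
Total added water ≈ 2.556×10^14 m³ over 3.58×10^14 m² → Δh = 0.714 m = 71.4 cm.

≈ 71.4 cm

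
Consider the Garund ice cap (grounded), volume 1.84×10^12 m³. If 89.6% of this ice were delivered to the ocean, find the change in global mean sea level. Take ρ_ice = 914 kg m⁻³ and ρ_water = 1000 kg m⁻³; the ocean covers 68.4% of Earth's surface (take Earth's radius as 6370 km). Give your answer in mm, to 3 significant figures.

≈ 4.32 mm

Garund: 0.896 × 1.84×10^12 m³ × (914/1000) = 1.507×10^12 m³ of water.
Spread over 3.49×10^14 m² of ocean, Δh = 1.507×10^12 / 3.49×10^14 = 4.32×10^-3 m = 4.32 mm.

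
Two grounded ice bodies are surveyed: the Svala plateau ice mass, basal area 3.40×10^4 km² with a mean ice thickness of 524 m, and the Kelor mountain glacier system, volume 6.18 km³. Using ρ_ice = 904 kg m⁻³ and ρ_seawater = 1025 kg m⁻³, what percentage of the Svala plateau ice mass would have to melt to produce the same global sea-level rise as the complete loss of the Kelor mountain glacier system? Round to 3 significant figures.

≈ 0.0347 %

Equal sea-level rise means equal mass of meltwater, i.e. equal mass of ice lost.
Ice mass of Kelor: 5.587×10^12 kg; ice mass of Svala: 1.611×10^16 kg.
Fraction required = 5.587×10^12 / 1.611×10^16 = 3.47×10^-4 → 0.0347 %.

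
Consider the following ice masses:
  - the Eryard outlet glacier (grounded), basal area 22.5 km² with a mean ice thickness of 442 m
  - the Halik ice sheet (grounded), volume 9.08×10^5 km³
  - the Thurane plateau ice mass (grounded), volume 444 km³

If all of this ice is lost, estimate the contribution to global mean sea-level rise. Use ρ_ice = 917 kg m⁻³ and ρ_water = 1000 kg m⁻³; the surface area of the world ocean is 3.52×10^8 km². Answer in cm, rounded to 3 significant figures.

≈ 237 cm

Eryard: ice volume = 22.5 km² × 442 m = 9.945 km³; 9.945 × (917/1000) = 9.120 km³ of water.
Halik: 9.08×10^5 km³ × (917/1000) = 8.326×10^5 km³ of water.
Thurane: 444 km³ × (917/1000) = 407.1 km³ of water.
Total added water ≈ 8.331×10^14 m³ over 3.52×10^14 m² → Δh = 2.37 m = 237 cm.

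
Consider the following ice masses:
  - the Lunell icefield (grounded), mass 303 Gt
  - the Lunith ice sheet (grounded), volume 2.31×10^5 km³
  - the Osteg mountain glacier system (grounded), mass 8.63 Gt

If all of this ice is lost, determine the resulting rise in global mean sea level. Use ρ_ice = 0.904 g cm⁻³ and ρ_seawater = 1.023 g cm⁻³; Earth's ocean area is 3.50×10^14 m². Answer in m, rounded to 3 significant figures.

≈ 0.584 m

Lunell: 303 Gt = 3.030×10^14 kg; dividing by ρ_w = 1.023 g cm⁻³ = 1023 kg m⁻³ gives 2.962×10^11 m³ of water.
Lunith: 2.31×10^5 km³ × (904/1023) = 2.041×10^5 km³ of water.
Osteg: 8.63 Gt = 8.630×10^12 kg; dividing by ρ_w = 1023 kg m⁻³ gives 8.436×10^9 m³ of water.
Total added water ≈ 2.044×10^14 m³ over 3.50×10^14 m² → Δh = 0.584 m.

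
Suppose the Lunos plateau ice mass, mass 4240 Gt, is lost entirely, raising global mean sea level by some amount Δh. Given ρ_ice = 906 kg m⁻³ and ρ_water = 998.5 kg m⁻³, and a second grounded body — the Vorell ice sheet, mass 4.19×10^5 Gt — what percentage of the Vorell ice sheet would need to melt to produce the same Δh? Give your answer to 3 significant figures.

≈ 1.01 %

Equal sea-level rise means equal mass of meltwater, i.e. equal mass of ice lost.
Ice mass of Lunos: 4.240×10^15 kg; ice mass of Vorell: 4.190×10^17 kg.
Fraction required = 4.240×10^15 / 4.190×10^17 = 0.0101 → 1.01 %.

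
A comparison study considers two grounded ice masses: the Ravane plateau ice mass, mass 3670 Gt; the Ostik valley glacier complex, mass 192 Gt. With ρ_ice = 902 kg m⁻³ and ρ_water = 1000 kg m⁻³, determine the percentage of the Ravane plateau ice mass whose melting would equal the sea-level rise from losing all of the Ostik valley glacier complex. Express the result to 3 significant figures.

Equal sea-level rise means equal mass of meltwater, i.e. equal mass of ice lost.
Ice mass of Ostik: 1.920×10^14 kg; ice mass of Ravane: 3.670×10^15 kg.
Fraction required = 1.920×10^14 / 3.670×10^15 = 0.0523 → 5.23 %.

≈ 5.23 %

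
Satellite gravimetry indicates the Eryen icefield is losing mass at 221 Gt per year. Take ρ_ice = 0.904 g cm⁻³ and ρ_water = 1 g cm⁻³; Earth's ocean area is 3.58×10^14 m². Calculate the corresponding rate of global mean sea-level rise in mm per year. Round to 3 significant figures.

ρ_w = 1 g cm⁻³ = 1000 kg m⁻³. Annual water volume added = 221 Gt / ρ_w = 2.210×10^14 kg / 1000 kg m⁻³ = 2.210×10^11 m³.
Δh per year = 2.210×10^11 / 3.58×10^14 = 6.17×10^-4 m = 0.617 mm.

≈ 0.617 mm/yr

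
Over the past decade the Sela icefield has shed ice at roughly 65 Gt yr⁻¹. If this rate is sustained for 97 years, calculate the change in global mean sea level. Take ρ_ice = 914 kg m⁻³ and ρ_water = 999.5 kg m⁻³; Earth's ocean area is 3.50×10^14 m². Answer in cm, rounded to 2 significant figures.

Total mass lost = 65 Gt/yr × 97 yr = 6305 Gt = 6.305×10^15 kg.
ρ_w = 999.5 kg m⁻³, so water volume = 6.305×10^15 / 999.5 = 6.308×10^12 m³.
Δh = 6.308×10^12 / 3.50×10^14 = 0.0180 m = 1.8 cm.

≈ 1.8 cm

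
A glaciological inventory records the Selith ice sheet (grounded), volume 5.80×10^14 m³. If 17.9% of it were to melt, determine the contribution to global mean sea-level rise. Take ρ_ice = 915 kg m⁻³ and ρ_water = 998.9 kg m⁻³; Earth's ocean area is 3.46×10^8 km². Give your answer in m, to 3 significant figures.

Selith: 0.179 × 5.80×10^14 m³ × (915/998.9) = 9.510×10^13 m³ of water.
Spread over 3.46×10^14 m² of ocean, Δh = 9.510×10^13 / 3.46×10^14 = 0.275 m.

≈ 0.275 m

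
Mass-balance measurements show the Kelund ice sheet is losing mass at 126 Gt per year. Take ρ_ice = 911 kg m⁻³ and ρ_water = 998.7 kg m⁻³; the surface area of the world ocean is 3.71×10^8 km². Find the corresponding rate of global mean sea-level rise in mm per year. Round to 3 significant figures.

ρ_w = 998.7 kg m⁻³. Annual water volume added = 126 Gt / ρ_w = 1.260×10^14 kg / 998.7 kg m⁻³ = 1.262×10^11 m³.
Δh per year = 1.262×10^11 / 3.71×10^14 = 3.40×10^-4 m = 0.340 mm.

≈ 0.340 mm/yr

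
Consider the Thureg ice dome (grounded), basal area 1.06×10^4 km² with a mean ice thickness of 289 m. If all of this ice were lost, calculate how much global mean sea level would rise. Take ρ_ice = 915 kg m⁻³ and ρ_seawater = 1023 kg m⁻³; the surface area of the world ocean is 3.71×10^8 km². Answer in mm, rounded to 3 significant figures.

Thureg: ice volume = 1.06×10^4 km² × 289 m = 3063 km³; 3063 × (915/1023) = 2740 km³ of water.
Spread over 3.71×10^14 m² of ocean, Δh = 2.740×10^12 / 3.71×10^14 = 7.39×10^-3 m = 7.39 mm.

≈ 7.39 mm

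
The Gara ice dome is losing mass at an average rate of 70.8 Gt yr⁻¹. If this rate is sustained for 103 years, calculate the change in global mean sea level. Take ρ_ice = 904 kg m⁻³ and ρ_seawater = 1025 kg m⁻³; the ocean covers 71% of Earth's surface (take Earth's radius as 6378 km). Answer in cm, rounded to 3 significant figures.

≈ 1.96 cm

Total mass lost = 70.8 Gt/yr × 103 yr = 7292 Gt = 7.292×10^15 kg.
ρ_w = 1025 kg m⁻³, so water volume = 7.292×10^15 / 1025 = 7.115×10^12 m³.
Δh = 7.115×10^12 / 3.63×10^14 = 0.0196 m = 1.96 cm.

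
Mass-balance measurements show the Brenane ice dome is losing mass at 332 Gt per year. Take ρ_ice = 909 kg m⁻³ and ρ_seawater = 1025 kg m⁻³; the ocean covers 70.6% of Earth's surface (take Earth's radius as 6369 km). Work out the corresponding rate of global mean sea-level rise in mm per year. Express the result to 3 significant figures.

ρ_w = 1025 kg m⁻³. Annual water volume added = 332 Gt / ρ_w = 3.320×10^14 kg / 1025 kg m⁻³ = 3.239×10^11 m³.
Δh per year = 3.239×10^11 / 3.60×10^14 = 9.00×10^-4 m = 0.900 mm.

≈ 0.900 mm/yr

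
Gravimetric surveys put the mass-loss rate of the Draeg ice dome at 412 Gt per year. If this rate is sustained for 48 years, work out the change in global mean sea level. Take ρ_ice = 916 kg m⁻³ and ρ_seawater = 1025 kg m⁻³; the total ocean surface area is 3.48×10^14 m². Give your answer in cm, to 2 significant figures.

≈ 5.5 cm

Total mass lost = 412 Gt/yr × 48 yr = 1.978×10^4 Gt = 1.978×10^16 kg.
ρ_w = 1025 kg m⁻³, so water volume = 1.978×10^16 / 1025 = 1.929×10^13 m³.
Δh = 1.929×10^13 / 3.48×10^14 = 0.0554 m = 5.5 cm.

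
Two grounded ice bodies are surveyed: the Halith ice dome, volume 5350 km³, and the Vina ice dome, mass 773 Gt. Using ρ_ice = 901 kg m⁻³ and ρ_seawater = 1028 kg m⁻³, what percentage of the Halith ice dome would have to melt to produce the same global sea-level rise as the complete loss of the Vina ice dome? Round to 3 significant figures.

≈ 16.0 %

Equal sea-level rise means equal mass of meltwater, i.e. equal mass of ice lost.
Ice mass of Vina: 7.730×10^14 kg; ice mass of Halith: 4.820×10^15 kg.
Fraction required = 7.730×10^14 / 4.820×10^15 = 0.160 → 16.0 %.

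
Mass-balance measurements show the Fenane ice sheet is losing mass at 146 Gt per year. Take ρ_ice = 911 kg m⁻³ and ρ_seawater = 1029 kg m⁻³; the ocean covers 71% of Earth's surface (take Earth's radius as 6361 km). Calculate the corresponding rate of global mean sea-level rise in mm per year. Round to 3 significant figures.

≈ 0.393 mm/yr

ρ_w = 1029 kg m⁻³. Annual water volume added = 146 Gt / ρ_w = 1.460×10^14 kg / 1029 kg m⁻³ = 1.419×10^11 m³.
Δh per year = 1.419×10^11 / 3.61×10^14 = 3.93×10^-4 m = 0.393 mm.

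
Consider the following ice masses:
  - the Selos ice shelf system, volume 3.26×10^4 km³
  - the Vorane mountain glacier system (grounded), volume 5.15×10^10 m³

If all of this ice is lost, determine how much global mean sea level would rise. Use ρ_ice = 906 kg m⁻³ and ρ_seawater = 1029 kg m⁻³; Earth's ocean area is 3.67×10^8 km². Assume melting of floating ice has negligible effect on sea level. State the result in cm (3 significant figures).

The Selos ice shelf system is floating and already displaces its own weight of water, so its melt adds essentially nothing to sea level.
Vorane: 5.15×10^10 m³ × (906/1029) = 4.534×10^10 m³ of water.
Total added water ≈ 4.534×10^10 m³ over 3.67×10^14 m² → Δh = 1.24×10^-4 m = 0.0124 cm.

≈ 0.0124 cm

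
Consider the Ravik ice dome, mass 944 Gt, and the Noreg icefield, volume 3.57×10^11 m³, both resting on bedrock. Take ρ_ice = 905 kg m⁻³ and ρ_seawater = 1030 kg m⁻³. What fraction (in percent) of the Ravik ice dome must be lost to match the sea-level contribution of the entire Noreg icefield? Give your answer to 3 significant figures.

Equal sea-level rise means equal mass of meltwater, i.e. equal mass of ice lost.
Ice mass of Noreg: 3.231×10^14 kg; ice mass of Ravik: 9.440×10^14 kg.
Fraction required = 3.231×10^14 / 9.440×10^14 = 0.342 → 34.2 %.

≈ 34.2 %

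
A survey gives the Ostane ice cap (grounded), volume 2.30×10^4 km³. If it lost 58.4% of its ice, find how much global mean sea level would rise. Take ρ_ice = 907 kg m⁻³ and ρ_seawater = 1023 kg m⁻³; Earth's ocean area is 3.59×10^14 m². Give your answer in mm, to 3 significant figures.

≈ 33.2 mm

Ostane: 0.584 × 2.30×10^4 km³ × (907/1023) = 1.191×10^4 km³ of water.
Spread over 3.59×10^14 m² of ocean, Δh = 1.191×10^13 / 3.59×10^14 = 0.0332 m = 33.2 mm.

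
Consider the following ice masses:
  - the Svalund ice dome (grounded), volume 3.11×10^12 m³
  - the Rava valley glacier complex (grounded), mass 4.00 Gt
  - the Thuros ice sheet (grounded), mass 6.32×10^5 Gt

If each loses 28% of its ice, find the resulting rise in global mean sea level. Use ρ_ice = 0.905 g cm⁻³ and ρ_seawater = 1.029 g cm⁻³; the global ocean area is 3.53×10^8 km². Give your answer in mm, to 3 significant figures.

≈ 489 mm

Svalund: 0.28 × 3.11×10^12 m³ × (905/1029) = 7.659×10^11 m³ of water.
Rava: 0.28 × 4.00 Gt = 1.120×10^12 kg; dividing by ρ_w = 1.029 g cm⁻³ = 1029 kg m⁻³ gives 1.088×10^9 m³ of water.
Thuros: 0.28 × 6.32×10^5 Gt = 1.770×10^17 kg; dividing by ρ_w = 1029 kg m⁻³ gives 1.720×10^14 m³ of water.
Total added water ≈ 1.727×10^14 m³ over 3.53×10^14 m² → Δh = 0.489 m = 489 mm.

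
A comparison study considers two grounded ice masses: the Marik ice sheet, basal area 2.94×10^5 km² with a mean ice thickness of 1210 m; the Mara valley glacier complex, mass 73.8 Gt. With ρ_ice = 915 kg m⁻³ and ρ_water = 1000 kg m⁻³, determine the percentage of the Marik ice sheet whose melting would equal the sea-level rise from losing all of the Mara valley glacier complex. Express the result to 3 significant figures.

Equal sea-level rise means equal mass of meltwater, i.e. equal mass of ice lost.
Ice mass of Mara: 7.380×10^13 kg; ice mass of Marik: 3.255×10^17 kg.
Fraction required = 7.380×10^13 / 3.255×10^17 = 2.27×10^-4 → 0.0227 %.

≈ 0.0227 %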